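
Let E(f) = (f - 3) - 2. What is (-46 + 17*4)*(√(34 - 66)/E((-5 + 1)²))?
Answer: 8*I*√2 ≈ 11.314*I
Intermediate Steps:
E(f) = -5 + f (E(f) = (-3 + f) - 2 = -5 + f)
(-46 + 17*4)*(√(34 - 66)/E((-5 + 1)²)) = (-46 + 17*4)*(√(34 - 66)/(-5 + (-5 + 1)²)) = (-46 + 68)*(√(-32)/(-5 + (-4)²)) = 22*((4*I*√2)/(-5 + 16)) = 22*((4*I*√2)/11) = 22*((4*I*√2)*(1/11)) = 22*(4*I*√2/11) = 8*I*√2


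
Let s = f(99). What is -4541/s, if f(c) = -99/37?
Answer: 168017/99 ≈ 1697.1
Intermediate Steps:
f(c) = -99/37 (f(c) = -99*1/37 = -99/37)
s = -99/37 ≈ -2.6757
-4541/s = -4541/(-99/37) = -4541*(-37/99) = 168017/99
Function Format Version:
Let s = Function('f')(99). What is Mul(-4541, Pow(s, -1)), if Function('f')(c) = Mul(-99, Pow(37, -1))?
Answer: Rational(168017, 99) ≈ 1697.1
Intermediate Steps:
Function('f')(c) = Rational(-99, 37) (Function('f')(c) = Mul(-99, Rational(1, 37)) = Rational(-99, 37))
s = Rational(-99, 37) ≈ -2.6757
Mul(-4541, Pow(s, -1)) = Mul(-4541, Pow(Rational(-99, 37), -1)) = Mul(-4541, Rational(-37, 99)) = Rational(168017, 99)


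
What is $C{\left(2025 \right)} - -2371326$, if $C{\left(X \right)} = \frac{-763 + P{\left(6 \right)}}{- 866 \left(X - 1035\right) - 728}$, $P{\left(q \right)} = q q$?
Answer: $\frac{2034758958895}{858068} \approx 2.3713 \cdot 10^{6}$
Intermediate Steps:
$P{\left(q \right)} = q^{2}$
$C{\left(X \right)} = - \frac{727}{895582 - 866 X}$ ($C{\left(X \right)} = \frac{-763 + 6^{2}}{- 866 \left(X - 1035\right) - 728} = \frac{-763 + 36}{- 866 \left(-1035 + X\right) - 728} = - \frac{727}{\left(896310 - 866 X\right) - 728} = - \frac{727}{895582 - 866 X}$)
$C{\left(2025 \right)} - -2371326 = \frac{727}{2 \left(-447791 + 433 \cdot 2025\right)} - -2371326 = \frac{727}{2 \left(-447791 + 876825\right)} + 2371326 = \frac{727}{2 \cdot 429034} + 2371326 = \frac{727}{2} \cdot \frac{1}{429034} + 2371326 = \frac{727}{858068} + 2371326 = \frac{2034758958895}{858068}$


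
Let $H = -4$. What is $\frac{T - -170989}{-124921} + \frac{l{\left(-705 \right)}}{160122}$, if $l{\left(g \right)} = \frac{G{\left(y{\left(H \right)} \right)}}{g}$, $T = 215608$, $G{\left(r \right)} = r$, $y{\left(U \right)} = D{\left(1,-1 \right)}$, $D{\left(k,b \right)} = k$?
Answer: $- \frac{43641392932891}{14101833255210} \approx -3.0947$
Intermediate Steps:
$y{\left(U \right)} = 1$
$l{\left(g \right)} = \frac{1}{g}$ ($l{\left(g \right)} = 1 \frac{1}{g} = \frac{1}{g}$)
$\frac{T - -170989}{-124921} + \frac{l{\left(-705 \right)}}{160122} = \frac{215608 - -170989}{-124921} + \frac{1}{\left(-705\right) 160122} = \left(215608 + 170989\right) \left(- \frac{1}{124921}\right) - \frac{1}{112886010} = 386597 \left(- \frac{1}{124921}\right) - \frac{1}{112886010} = - \frac{386597}{124921} - \frac{1}{112886010} = - \frac{43641392932891}{14101833255210}$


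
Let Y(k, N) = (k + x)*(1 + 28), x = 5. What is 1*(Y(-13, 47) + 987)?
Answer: 755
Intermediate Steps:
Y(k, N) = 145 + 29*k (Y(k, N) = (k + 5)*(1 + 28) = (5 + k)*29 = 145 + 29*k)
1*(Y(-13, 47) + 987) = 1*((145 + 29*(-13)) + 987) = 1*((145 - 377) + 987) = 1*(-232 + 987) = 1*755 = 755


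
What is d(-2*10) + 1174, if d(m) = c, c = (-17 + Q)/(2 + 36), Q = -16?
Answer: 44579/38 ≈ 1173.1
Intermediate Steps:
c = -33/38 (c = (-17 - 16)/(2 + 36) = -33/38 ≈ -0.86842)
d(m) = -33/38
d(-2*10) + 1174 = -33/38 + 1174 = 44579/38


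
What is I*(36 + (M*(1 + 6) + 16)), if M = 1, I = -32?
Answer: -1888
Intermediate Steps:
I*(36 + (M*(1 + 6) + 16)) = -32*(36 + (1*(1 + 6) + 16)) = -32*(36 + (1*7 + 16)) = -32*(36 + (7 + 16)) = -32*(36 + 23) = -32*59 = -1888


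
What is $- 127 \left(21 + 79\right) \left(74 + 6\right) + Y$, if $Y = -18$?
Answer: $-1016018$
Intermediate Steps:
$- 127 \left(21 + 79\right) \left(74 + 6\right) + Y = - 127 \left(21 + 79\right) \left(74 + 6\right) - 18 = - 127 \cdot 100 \cdot 80 - 18 = \left(-127\right) 8000 - 18 = -1016000 - 18 = -1016018$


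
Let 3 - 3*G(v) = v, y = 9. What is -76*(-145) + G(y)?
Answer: 11018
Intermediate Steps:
G(v) = 1 - v/3
-76*(-145) + G(y) = -76*(-145) + (1 - ⅓*9) = 11020 + (1 - 3) = 11020 - 2 = 11018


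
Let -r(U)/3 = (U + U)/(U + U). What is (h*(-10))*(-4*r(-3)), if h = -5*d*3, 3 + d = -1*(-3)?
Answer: 0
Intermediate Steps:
d = 0 (d = -3 - 1*(-3) = -3 + 3 = 0)
r(U) = -3 (r(U) = -3*(U + U)/(U + U) = -3*2*U/(2*U) = -3*2*U*1/(2*U) = -3*1 = -3)
h = 0 (h = -5*0*3 = 0*3 = 0)
(h*(-10))*(-4*r(-3)) = (0*(-10))*(-4*(-3)) = 0*12 = 0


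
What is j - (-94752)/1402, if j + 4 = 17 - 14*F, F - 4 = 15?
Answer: -129977/701 ≈ -185.42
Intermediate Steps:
F = 19 (F = 4 + 15 = 19)
j = -253 (j = -4 + (17 - 14*19) = -4 + (17 - 266) = -4 - 249 = -253)
j - (-94752)/1402 = -253 - (-94752)/1402 = -253 - 1128*(-42/701) = -253 + 47376/701 = -129977/701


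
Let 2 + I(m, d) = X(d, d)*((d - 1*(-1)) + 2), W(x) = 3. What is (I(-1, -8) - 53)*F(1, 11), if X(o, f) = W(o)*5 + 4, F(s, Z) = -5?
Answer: 750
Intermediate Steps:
X(o, f) = 19 (X(o, f) = 3*5 + 4 = 15 + 4 = 19)
I(m, d) = 55 + 19*d (I(m, d) = -2 + 19*((d - 1*(-1)) + 2) = -2 + 19*((d + 1) + 2) = -2 + 19*((1 + d) + 2) = -2 + 19*(3 + d) = -2 + (57 + 19*d) = 55 + 19*d)
(I(-1, -8) - 53)*F(1, 11) = ((55 + 19*(-8)) - 53)*(-5) = ((55 - 152) - 53)*(-5) = (-97 - 53)*(-5) = -150*(-5) = 750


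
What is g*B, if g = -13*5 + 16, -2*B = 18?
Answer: 441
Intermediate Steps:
B = -9 (B = -½*18 = -9)
g = -49 (g = -65 + 16 = -49)
g*B = -49*(-9) = 441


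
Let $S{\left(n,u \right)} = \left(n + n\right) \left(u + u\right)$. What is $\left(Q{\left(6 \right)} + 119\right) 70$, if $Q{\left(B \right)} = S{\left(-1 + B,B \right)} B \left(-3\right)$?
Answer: $-142870$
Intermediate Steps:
$S{\left(n,u \right)} = 4 n u$ ($S{\left(n,u \right)} = 2 n 2 u = 4 n u$)
$Q{\left(B \right)} = - 12 B^{2} \left(-1 + B\right)$ ($Q{\left(B \right)} = 4 \left(-1 + B\right) B B \left(-3\right) = 4 B \left(-1 + B\right) \left(- 3 B\right) = - 12 B^{2} \left(-1 + B\right)$)
$\left(Q{\left(6 \right)} + 119\right) 70 = \left(12 \cdot 6^{2} \left(1 - 6\right) + 119\right) 70 = \left(12 \cdot 36 \left(1 - 6\right) + 119\right) 70 = \left(12 \cdot 36 \left(-5\right) + 119\right) 70 = \left(-2160 + 119\right) 70 = \left(-2041\right) 70 = -142870$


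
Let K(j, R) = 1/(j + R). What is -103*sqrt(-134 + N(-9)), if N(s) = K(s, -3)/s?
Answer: -103*I*sqrt(43413)/18 ≈ -1192.3*I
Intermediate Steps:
K(j, R) = 1/(R + j)
N(s) = 1/(s*(-3 + s)) (N(s) = 1/((-3 + s)*s) = 1/(s*(-3 + s)))
-103*sqrt(-134 + N(-9)) = -103*sqrt(-134 + 1/((-9)*(-3 - 9))) = -103*sqrt(-134 - 1/9/(-12)) = -103*sqrt(-134 - 1/9*(-1/12)) = -103*sqrt(-134 + 1/108) = -103*I*sqrt(43413)/18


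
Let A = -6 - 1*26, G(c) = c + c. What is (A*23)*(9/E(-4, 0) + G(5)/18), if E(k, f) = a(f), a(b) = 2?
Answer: -33488/9 ≈ -3720.9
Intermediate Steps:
G(c) = 2*c
E(k, f) = 2
A = -32 (A = -6 - 26 = -32)
(A*23)*(9/E(-4, 0) + G(5)/18) = (-32*23)*(9/2 + (2*5)/18) = -736*(9*(½) + 10*(1/18)) = -736*(9/2 + 5/9) = -736*91/18 = -33488/9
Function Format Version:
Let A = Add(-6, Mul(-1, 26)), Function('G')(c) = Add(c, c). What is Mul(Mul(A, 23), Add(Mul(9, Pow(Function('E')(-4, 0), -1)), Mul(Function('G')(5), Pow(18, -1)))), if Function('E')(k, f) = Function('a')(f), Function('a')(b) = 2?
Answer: Rational(-33488, 9) ≈ -3720.9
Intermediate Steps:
Function('G')(c) = Mul(2, c)
Function('E')(k, f) = 2
A = -32 (A = Add(-6, -26) = -32)
Mul(Mul(A, 23), Add(Mul(9, Pow(Function('E')(-4, 0), -1)), Mul(Function('G')(5), Pow(18, -1)))) = Mul(Mul(-32, 23), Add(Mul(9, Pow(2, -1)), Mul(Mul(2, 5), Pow(18, -1)))) = Mul(-736, Add(Mul(9, Rational(1, 2)), Mul(10, Rational(1, 18)))) = Mul(-736, Add(Rational(9, 2), Rational(5, 9))) = Mul(-736, Rational(91, 18)) = Rational(-33488, 9)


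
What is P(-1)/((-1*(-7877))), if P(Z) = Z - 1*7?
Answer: -8/7877 ≈ -0.0010156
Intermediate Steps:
P(Z) = -7 + Z (P(Z) = Z - 7 = -7 + Z)
P(-1)/((-1*(-7877))) = (-7 - 1)/((-1*(-7877))) = -8/7877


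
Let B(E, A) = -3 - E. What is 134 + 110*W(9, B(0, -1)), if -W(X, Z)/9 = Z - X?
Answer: 12014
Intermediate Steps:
W(X, Z) = -9*Z + 9*X (W(X, Z) = -9*(Z - X) = -9*Z + 9*X)
134 + 110*W(9, B(0, -1)) = 134 + 110*(-9*(-3 - 1*0) + 9*9) = 134 + 110*(-9*(-3 + 0) + 81) = 134 + 110*(-9*(-3) + 81) = 134 + 110*(27 + 81) = 134 + 110*108 = 134 + 11880 = 12014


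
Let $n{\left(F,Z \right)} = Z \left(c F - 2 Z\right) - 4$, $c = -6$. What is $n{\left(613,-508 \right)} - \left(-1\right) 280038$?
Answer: $1632330$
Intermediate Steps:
$n{\left(F,Z \right)} = -4 + Z \left(- 6 F - 2 Z\right)$ ($n{\left(F,Z \right)} = Z \left(- 6 F - 2 Z\right) - 4 = -4 + Z \left(- 6 F - 2 Z\right)$)
$n{\left(613,-508 \right)} - \left(-1\right) 280038 = \left(-4 - 2 \left(-508\right)^{2} - 3678 \left(-508\right)\right) - \left(-1\right) 280038 = \left(-4 - 516128 + 1868424\right) - -280038 = \left(-4 - 516128 + 1868424\right) + 280038 = 1352292 + 280038 = 1632330$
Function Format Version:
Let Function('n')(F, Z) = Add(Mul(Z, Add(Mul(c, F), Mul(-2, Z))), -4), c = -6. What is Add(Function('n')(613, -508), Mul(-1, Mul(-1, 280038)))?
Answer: 1632330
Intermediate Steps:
Function('n')(F, Z) = Add(-4, Mul(Z, Add(Mul(-6, F), Mul(-2, Z)))) (Function('n')(F, Z) = Add(Mul(Z, Add(Mul(-6, F), Mul(-2, Z))), -4) = Add(-4, Mul(Z, Add(Mul(-6, F), Mul(-2, Z)))))
Add(Function('n')(613, -508), Mul(-1, Mul(-1, 280038))) = Add(Add(-4, Mul(-2, Pow(-508, 2)), Mul(-6, 613, -508)), Mul(-1, Mul(-1, 280038))) = Add(Add(-4, Mul(-2, 258064), 1868424), Mul(-1, -280038)) = Add(Add(-4, -516128, 1868424), 280038) = Add(1352292, 280038) = 1632330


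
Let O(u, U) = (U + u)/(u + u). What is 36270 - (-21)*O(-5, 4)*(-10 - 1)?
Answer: 362469/10 ≈ 36247.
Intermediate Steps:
O(u, U) = (U + u)/(2*u) (O(u, U) = (U + u)/((2*u)) = (U + u)*(1/(2*u)) = (U + u)/(2*u))
36270 - (-21)*O(-5, 4)*(-10 - 1) = 36270 - (-21)*((½)*(4 - 5)/(-5))*(-10 - 1) = 36270 - (-21)*((½)*(-⅕)*(-1))*(-11) = 36270 - (-21)*(⅒)*(-11) = 36270 - (-21)*(-11)/10 = 36270 - 1*231/10 = 36270 - 231/10 = 362469/10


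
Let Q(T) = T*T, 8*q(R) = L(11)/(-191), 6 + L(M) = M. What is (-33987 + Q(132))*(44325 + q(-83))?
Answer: -1121788718985/1528 ≈ -7.3415e+8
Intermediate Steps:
L(M) = -6 + M
q(R) = -5/1528 (q(R) = ((-6 + 11)/(-191))/8 = (5*(-1/191))/8 = (1/8)*(-5/191) = -5/1528)
Q(T) = T**2
(-33987 + Q(132))*(44325 + q(-83)) = (-33987 + 132**2)*(44325 - 5/1528) = (-33987 + 17424)*(67728595/1528) = -16563*67728595/1528 = -1121788718985/1528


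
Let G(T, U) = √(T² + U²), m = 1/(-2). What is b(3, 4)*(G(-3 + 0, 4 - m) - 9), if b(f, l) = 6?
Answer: -54 + 9*√13 ≈ -21.550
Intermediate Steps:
m = -½ (m = 1*(-½) = -½ ≈ -0.50000)
b(3, 4)*(G(-3 + 0, 4 - m) - 9) = 6*(√((-3 + 0)² + (4 - 1*(-½))²) - 9) = 6*(√((-3)² + (4 + ½)²) - 9) = 6*(√(9 + (9/2)²) - 9) = 6*(√(9 + 81/4) - 9) = 6*(√(117/4) - 9) = 6*(3*√13/2 - 9) = 6*(-9 + 3*√13/2) = -54 + 9*√13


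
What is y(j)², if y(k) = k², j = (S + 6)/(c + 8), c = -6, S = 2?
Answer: 256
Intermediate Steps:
j = 4 (j = (2 + 6)/(-6 + 8) = 8/2 = 8*(½) = 4)
y(j)² = (4²)² = 16² = 256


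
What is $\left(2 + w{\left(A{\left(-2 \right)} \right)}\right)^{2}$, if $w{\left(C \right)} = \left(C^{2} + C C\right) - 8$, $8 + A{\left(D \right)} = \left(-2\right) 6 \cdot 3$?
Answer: $14945956$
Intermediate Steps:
$A{\left(D \right)} = -44$ ($A{\left(D \right)} = -8 + \left(-2\right) 6 \cdot 3 = -8 - 36 = -44$)
$w{\left(C \right)} = -8 + 2 C^{2}$ ($w{\left(C \right)} = \left(C^{2} + C^{2}\right) - 8 = 2 C^{2} - 8 = -8 + 2 C^{2}$)
$\left(2 + w{\left(A{\left(-2 \right)} \right)}\right)^{2} = \left(2 - \left(8 - 2 \left(-44\right)^{2}\right)\right)^{2} = \left(2 + \left(-8 + 2 \cdot 1936\right)\right)^{2} = \left(2 + \left(-8 + 3872\right)\right)^{2} = \left(2 + 3864\right)^{2} = 3866^{2} = 14945956$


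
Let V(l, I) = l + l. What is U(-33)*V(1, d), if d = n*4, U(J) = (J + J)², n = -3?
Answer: 8712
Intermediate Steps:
U(J) = 4*J² (U(J) = (2*J)² = 4*J²)
d = -12 (d = -3*4 = -12)
V(l, I) = 2*l
U(-33)*V(1, d) = (4*(-33)²)*(2*1) = (4*1089)*2 = 4356*2 = 8712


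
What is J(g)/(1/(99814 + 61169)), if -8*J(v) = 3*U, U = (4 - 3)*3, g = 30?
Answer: -1448847/8 ≈ -1.8111e+5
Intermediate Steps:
U = 3 (U = 1*3 = 3)
J(v) = -9/8 (J(v) = -3*3/8 = -1/8*9 = -9/8)
J(g)/(1/(99814 + 61169)) = -9/(8*(1/(99814 + 61169))) = -9/(8*(1/160983)) = -9/(8*1/160983) = -9/8*160983 = -1448847/8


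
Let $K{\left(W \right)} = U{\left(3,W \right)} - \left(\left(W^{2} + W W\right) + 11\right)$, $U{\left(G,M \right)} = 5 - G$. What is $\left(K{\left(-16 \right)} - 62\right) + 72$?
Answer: $-511$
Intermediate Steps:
$K{\left(W \right)} = -9 - 2 W^{2}$ ($K{\left(W \right)} = \left(5 - 3\right) - \left(\left(W^{2} + W W\right) + 11\right) = \left(5 - 3\right) - \left(\left(W^{2} + W^{2}\right) + 11\right) = 2 - \left(2 W^{2} + 11\right) = 2 - \left(11 + 2 W^{2}\right) = -9 - 2 W^{2}$)
$\left(K{\left(-16 \right)} - 62\right) + 72 = \left(\left(-9 - 2 \left(-16\right)^{2}\right) - 62\right) + 72 = \left(\left(-9 - 512\right) - 62\right) + 72 = \left(-521 - 62\right) + 72 = -583 + 72 = -511$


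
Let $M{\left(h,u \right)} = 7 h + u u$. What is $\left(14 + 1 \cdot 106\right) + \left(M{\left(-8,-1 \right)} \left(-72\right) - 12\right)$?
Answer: $4068$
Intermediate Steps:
$M{\left(h,u \right)} = u^{2} + 7 h$ ($M{\left(h,u \right)} = 7 h + u^{2} = u^{2} + 7 h$)
$\left(14 + 1 \cdot 106\right) + \left(M{\left(-8,-1 \right)} \left(-72\right) - 12\right) = \left(14 + 1 \cdot 106\right) - \left(12 - \left(\left(-1\right)^{2} + 7 \left(-8\right)\right) \left(-72\right)\right) = \left(14 + 106\right) - \left(12 - \left(1 - 56\right) \left(-72\right)\right) = 120 - -3948 = 120 + \left(3960 - 12\right) = 120 + 3948 = 4068$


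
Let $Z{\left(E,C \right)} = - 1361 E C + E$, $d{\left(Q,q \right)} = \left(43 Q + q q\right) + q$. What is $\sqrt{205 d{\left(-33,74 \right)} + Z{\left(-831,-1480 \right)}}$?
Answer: $36 i \sqrt{1290911} \approx 40903.0 i$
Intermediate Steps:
$d{\left(Q,q \right)} = q + q^{2} + 43 Q$ ($d{\left(Q,q \right)} = \left(43 Q + q^{2}\right) + q = \left(q^{2} + 43 Q\right) + q = q + q^{2} + 43 Q$)
$Z{\left(E,C \right)} = E - 1361 C E$ ($Z{\left(E,C \right)} = - 1361 C E + E = E - 1361 C E$)
$\sqrt{205 d{\left(-33,74 \right)} + Z{\left(-831,-1480 \right)}} = \sqrt{205 \left(74 + 74^{2} + 43 \left(-33\right)\right) - 831 \left(1 - -2014280\right)} = \sqrt{205 \left(74 + 5476 - 1419\right) - 831 \left(1 + 2014280\right)} = \sqrt{205 \cdot 4131 - 1673867511} = \sqrt{846855 - 1673867511} = \sqrt{-1673020656} = 36 i \sqrt{1290911}$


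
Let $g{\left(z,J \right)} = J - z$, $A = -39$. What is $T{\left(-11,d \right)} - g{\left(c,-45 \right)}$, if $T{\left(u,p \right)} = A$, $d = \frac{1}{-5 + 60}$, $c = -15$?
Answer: $-9$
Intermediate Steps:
$d = \frac{1}{55} \approx 0.018182$
$T{\left(u,p \right)} = -39$
$T{\left(-11,d \right)} - g{\left(c,-45 \right)} = -39 - \left(-45 - -15\right) = -39 - \left(-45 + 15\right) = -39 - -30 = -39 + 30 = -9$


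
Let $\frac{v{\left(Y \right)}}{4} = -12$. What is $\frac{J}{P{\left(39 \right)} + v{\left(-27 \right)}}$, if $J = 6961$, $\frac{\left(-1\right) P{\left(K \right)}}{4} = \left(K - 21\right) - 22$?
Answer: $- \frac{6961}{32} \approx -217.53$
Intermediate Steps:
$P{\left(K \right)} = 172 - 4 K$ ($P{\left(K \right)} = - 4 \left(\left(K - 21\right) - 22\right) = - 4 \left(\left(-21 + K\right) - 22\right) = - 4 \left(-43 + K\right) = 172 - 4 K$)
$v{\left(Y \right)} = -48$ ($v{\left(Y \right)} = 4 \left(-12\right) = -48$)
$\frac{J}{P{\left(39 \right)} + v{\left(-27 \right)}} = \frac{6961}{\left(172 - 156\right) - 48} = \frac{6961}{16 - 48} = \frac{6961}{-32} = 6961 \left(- \frac{1}{32}\right) = - \frac{6961}{32}$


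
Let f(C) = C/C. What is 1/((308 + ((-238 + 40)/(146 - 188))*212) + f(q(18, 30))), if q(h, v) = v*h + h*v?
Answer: 7/9159 ≈ 0.00076428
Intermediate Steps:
q(h, v) = 2*h*v (q(h, v) = h*v + h*v = 2*h*v)
f(C) = 1
1/((308 + ((-238 + 40)/(146 - 188))*212) + f(q(18, 30))) = 1/((308 + ((-238 + 40)/(146 - 188))*212) + 1) = 1/((308 - 198/(-42)*212) + 1) = 1/((308 - 198*(-1/42)*212) + 1) = 1/((308 + (33/7)*212) + 1) = 1/((308 + 6996/7) + 1) = 1/(9152/7 + 1) = 1/(9159/7) = 7/9159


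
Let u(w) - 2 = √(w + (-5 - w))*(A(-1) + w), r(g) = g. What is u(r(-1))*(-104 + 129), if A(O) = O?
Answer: 50 - 50*I*√5 ≈ 50.0 - 111.8*I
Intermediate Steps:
u(w) = 2 + I*√5*(-1 + w) (u(w) = 2 + √(w + (-5 - w))*(-1 + w) = 2 + √(-5)*(-1 + w) = 2 + (I*√5)*(-1 + w) = 2 + I*√5*(-1 + w))
u(r(-1))*(-104 + 129) = (2 - I*√5 + I*(-1)*√5)*(-104 + 129) = (2 - I*√5 - I*√5)*25 = (2 - 2*I*√5)*25 = 50 - 50*I*√5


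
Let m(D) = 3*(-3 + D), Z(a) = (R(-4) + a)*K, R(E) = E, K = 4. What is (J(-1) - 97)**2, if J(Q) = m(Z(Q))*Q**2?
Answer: 27556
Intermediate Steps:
Z(a) = -16 + 4*a (Z(a) = (-4 + a)*4 = -16 + 4*a)
m(D) = -9 + 3*D
J(Q) = Q**2*(-57 + 12*Q) (J(Q) = (-9 + 3*(-16 + 4*Q))*Q**2 = (-9 + (-48 + 12*Q))*Q**2 = (-57 + 12*Q)*Q**2 = Q**2*(-57 + 12*Q))
(J(-1) - 97)**2 = ((-1)**2*(-57 + 12*(-1)) - 97)**2 = (1*(-57 - 12) - 97)**2 = (1*(-69) - 97)**2 = (-69 - 97)**2 = (-166)**2 = 27556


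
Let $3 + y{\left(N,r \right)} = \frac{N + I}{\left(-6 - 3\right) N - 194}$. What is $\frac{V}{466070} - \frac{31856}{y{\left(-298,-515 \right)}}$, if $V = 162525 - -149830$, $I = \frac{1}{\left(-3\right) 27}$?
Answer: $\frac{598461595435685}{58605785722} \approx 10212.0$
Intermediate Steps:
$I = - \frac{1}{81}$ ($I = \frac{1}{-81} = - \frac{1}{81} \approx -0.012346$)
$V = 312355$ ($V = 162525 + 149830 = 312355$)
$y{\left(N,r \right)} = -3 + \frac{- \frac{1}{81} + N}{-194 - 9 N}$ ($y{\left(N,r \right)} = -3 + \frac{N - \frac{1}{81}}{\left(-6 - 3\right) N - 194} = -3 + \frac{- \frac{1}{81} + N}{- 9 N - 194} = -3 + \frac{- \frac{1}{81} + N}{-194 - 9 N}$)
$\frac{V}{466070} - \frac{31856}{y{\left(-298,-515 \right)}} = \frac{312355}{466070} - \frac{31856}{\frac{1}{81} \frac{1}{194 + 9 \left(-298\right)} \left(-47141 - -675864\right)} = 312355 \cdot \frac{1}{466070} - \frac{31856}{\frac{1}{81} \frac{1}{194 - 2682} \left(-47141 + 675864\right)} = \frac{62471}{93214} - \frac{31856}{\frac{1}{81} \frac{1}{-2488} \cdot 628723} = \frac{62471}{93214} - \frac{31856}{\frac{1}{81} \left(- \frac{1}{2488}\right) 628723} = \frac{62471}{93214} - \frac{31856}{- \frac{628723}{201528}} = \frac{62471}{93214} - - \frac{6419875968}{628723} = \frac{62471}{93214} + \frac{6419875968}{628723} = \frac{598461595435685}{58605785722}$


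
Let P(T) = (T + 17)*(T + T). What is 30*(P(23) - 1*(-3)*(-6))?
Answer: 54660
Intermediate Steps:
P(T) = 2*T*(17 + T) (P(T) = (17 + T)*(2*T) = 2*T*(17 + T))
30*(P(23) - 1*(-3)*(-6)) = 30*(2*23*(17 + 23) - 1*(-3)*(-6)) = 30*(2*23*40 + 3*(-6)) = 30*(1840 - 18) = 30*1822 = 54660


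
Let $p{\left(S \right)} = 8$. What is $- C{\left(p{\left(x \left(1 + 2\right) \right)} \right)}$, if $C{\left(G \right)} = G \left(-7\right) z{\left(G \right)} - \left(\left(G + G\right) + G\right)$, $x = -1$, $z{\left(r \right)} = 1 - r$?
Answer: $-368$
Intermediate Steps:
$C{\left(G \right)} = - 3 G - 7 G \left(1 - G\right)$ ($C{\left(G \right)} = G \left(-7\right) \left(1 - G\right) - \left(\left(G + G\right) + G\right) = - 7 G \left(1 - G\right) - \left(2 G + G\right) = - 7 G \left(1 - G\right) - 3 G = - 3 G - 7 G \left(1 - G\right)$)
$- C{\left(p{\left(x \left(1 + 2\right) \right)} \right)} = - 8 \left(-10 + 7 \cdot 8\right) = - 8 \left(-10 + 56\right) = - 8 \cdot 46 = \left(-1\right) 368 = -368$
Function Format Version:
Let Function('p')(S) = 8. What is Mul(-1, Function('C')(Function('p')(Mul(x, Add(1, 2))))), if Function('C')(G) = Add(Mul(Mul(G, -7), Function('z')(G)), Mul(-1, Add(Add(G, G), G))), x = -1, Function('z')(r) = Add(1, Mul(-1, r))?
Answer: -368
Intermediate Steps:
Function('C')(G) = Add(Mul(-3, G), Mul(-7, G, Add(1, Mul(-1, G)))) (Function('C')(G) = Add(Mul(Mul(G, -7), Add(1, Mul(-1, G))), Mul(-1, Add(Add(G, G), G))) = Add(Mul(Mul(-7, G), Add(1, Mul(-1, G))), Mul(-1, Add(Mul(2, G), G))) = Add(Mul(-7, G, Add(1, Mul(-1, G))), Mul(-1, Mul(3, G))) = Add(Mul(-7, G, Add(1, Mul(-1, G))), Mul(-3, G)) = Add(Mul(-3, G), Mul(-7, G, Add(1, Mul(-1, G)))))
Mul(-1, Function('C')(Function('p')(Mul(x, Add(1, 2))))) = Mul(-1, Mul(8, Add(-10, Mul(7, 8)))) = Mul(-1, Mul(8, Add(-10, 56))) = Mul(-1, Mul(8, 46)) = Mul(-1, 368) = -368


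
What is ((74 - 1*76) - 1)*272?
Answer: -816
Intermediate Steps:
((74 - 1*76) - 1)*272 = ((74 - 76) - 1)*272 = (-2 - 1)*272 = -3*272 = -816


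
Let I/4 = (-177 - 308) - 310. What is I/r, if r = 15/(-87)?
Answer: 18444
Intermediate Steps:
r = -5/29 (r = 15*(-1/87) = -5/29 ≈ -0.17241)
I = -3180 (I = 4*((-177 - 308) - 310) = 4*(-485 - 310) = 4*(-795) = -3180)
I/r = -3180/(-5/29) = -3180*(-29/5) = 18444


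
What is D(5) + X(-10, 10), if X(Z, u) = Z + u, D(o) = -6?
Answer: -6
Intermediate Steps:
D(5) + X(-10, 10) = -6 + (-10 + 10) = -6 + 0 = -6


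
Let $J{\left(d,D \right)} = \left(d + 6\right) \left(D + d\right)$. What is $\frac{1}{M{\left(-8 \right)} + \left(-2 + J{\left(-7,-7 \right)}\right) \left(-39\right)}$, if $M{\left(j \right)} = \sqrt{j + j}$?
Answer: $- \frac{117}{54760} - \frac{i}{54760} \approx -0.0021366 - 1.8261 \cdot 10^{-5} i$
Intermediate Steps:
$J{\left(d,D \right)} = \left(6 + d\right) \left(D + d\right)$
$M{\left(j \right)} = \sqrt{2} \sqrt{j}$ ($M{\left(j \right)} = \sqrt{2 j} = \sqrt{2} \sqrt{j}$)
$\frac{1}{M{\left(-8 \right)} + \left(-2 + J{\left(-7,-7 \right)}\right) \left(-39\right)} = \frac{1}{\sqrt{2} \sqrt{-8} + \left(-2 + \left(\left(-7\right)^{2} + 6 \left(-7\right) + 6 \left(-7\right) - -49\right)\right) \left(-39\right)} = \frac{1}{\sqrt{2} \cdot 2 i \sqrt{2} + \left(-2 + \left(49 - 42 - 42 + 49\right)\right) \left(-39\right)} = \frac{1}{4 i + \left(-2 + 14\right) \left(-39\right)} = \frac{1}{4 i + 12 \left(-39\right)} = \frac{1}{4 i - 468} = \frac{1}{-468 + 4 i} = \frac{-468 - 4 i}{219040}$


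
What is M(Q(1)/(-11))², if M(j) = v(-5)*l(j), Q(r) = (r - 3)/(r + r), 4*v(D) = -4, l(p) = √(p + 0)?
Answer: 1/11 ≈ 0.090909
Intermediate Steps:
l(p) = √p
v(D) = -1 (v(D) = (¼)*(-4) = -1)
Q(r) = (-3 + r)/(2*r) (Q(r) = (-3 + r)/((2*r)) = (-3 + r)*(1/(2*r)) = (-3 + r)/(2*r))
M(j) = -√j
M(Q(1)/(-11))² = (-√(((½)*(-3 + 1)/1)/(-11)))² = (-√(((½)*1*(-2))*(-1/11)))² = (-√(-1*(-1/11)))² = (-√(1/11))² = (-√11/11)² = 1/11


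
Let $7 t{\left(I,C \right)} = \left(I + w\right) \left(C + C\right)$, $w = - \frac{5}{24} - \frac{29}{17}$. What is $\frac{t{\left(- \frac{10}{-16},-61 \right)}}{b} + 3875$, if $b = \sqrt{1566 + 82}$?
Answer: $3875 + \frac{16043 \sqrt{103}}{294168} \approx 3875.6$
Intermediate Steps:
$w = - \frac{781}{408}$ ($w = \left(-5\right) \frac{1}{24} - \frac{29}{17} = - \frac{5}{24} - \frac{29}{17} = - \frac{781}{408} \approx -1.9142$)
$b = 4 \sqrt{103}$ ($b = \sqrt{1648} = 4 \sqrt{103} \approx 40.596$)
$t{\left(I,C \right)} = \frac{2 C \left(- \frac{781}{408} + I\right)}{7}$ ($t{\left(I,C \right)} = \frac{\left(I - \frac{781}{408}\right) \left(C + C\right)}{7} = \frac{\left(- \frac{781}{408} + I\right) 2 C}{7} = \frac{2 C \left(- \frac{781}{408} + I\right)}{7}$)
$\frac{t{\left(- \frac{10}{-16},-61 \right)}}{b} + 3875 = \frac{\frac{1}{1428} \left(-61\right) \left(-781 + 408 \left(- \frac{10}{-16}\right)\right)}{4 \sqrt{103}} + 3875 = \frac{1}{1428} \left(-61\right) \left(-781 + 408 \left(\left(-10\right) \left(- \frac{1}{16}\right)\right)\right) \frac{\sqrt{103}}{412} + 3875 = \frac{1}{1428} \left(-61\right) \left(-781 + 408 \cdot \frac{5}{8}\right) \frac{\sqrt{103}}{412} + 3875 = \frac{1}{1428} \left(-61\right) \left(-781 + 255\right) \frac{\sqrt{103}}{412} + 3875 = \frac{1}{1428} \left(-61\right) \left(-526\right) \frac{\sqrt{103}}{412} + 3875 = \frac{16043 \frac{\sqrt{103}}{412}}{714} + 3875 = \frac{16043 \sqrt{103}}{294168} + 3875 = 3875 + \frac{16043 \sqrt{103}}{294168}$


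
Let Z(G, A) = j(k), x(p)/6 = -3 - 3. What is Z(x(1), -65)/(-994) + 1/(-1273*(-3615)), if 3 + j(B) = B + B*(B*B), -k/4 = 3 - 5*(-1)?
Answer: 150955962679/4574283630 ≈ 33.001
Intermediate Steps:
x(p) = -36 (x(p) = 6*(-3 - 3) = 6*(-6) = -36)
k = -32 (k = -4*(3 - 5*(-1)) = -4*(3 + 5) = -4*8 = -32)
j(B) = -3 + B + B³ (j(B) = -3 + (B + B*(B*B)) = -3 + (B + B*B²) = -3 + (B + B³) = -3 + B + B³)
Z(G, A) = -32803 (Z(G, A) = -3 - 32 + (-32)³ = -3 - 32 - 32768 = -32803)
Z(x(1), -65)/(-994) + 1/(-1273*(-3615)) = -32803/(-994) + 1/(-1273*(-3615)) = -32803*(-1/994) - 1/1273*(-1/3615) = 32803/994 + 1/4601895 = 150955962679/4574283630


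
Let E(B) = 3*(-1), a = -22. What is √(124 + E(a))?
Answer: 11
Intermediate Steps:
E(B) = -3
√(124 + E(a)) = √(124 - 3) = √121 = 11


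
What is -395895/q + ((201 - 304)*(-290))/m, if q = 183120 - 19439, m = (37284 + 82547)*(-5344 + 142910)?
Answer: -3263097036686600/1349113745292313 ≈ -2.4187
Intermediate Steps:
m = 16484671346 (m = 119831*137566 = 16484671346)
q = 163681
-395895/q + ((201 - 304)*(-290))/m = -395895/163681 + ((201 - 304)*(-290))/16484671346 = -395895*1/163681 - 103*(-290)*(1/16484671346) = -395895/163681 + 29870*(1/16484671346) = -395895/163681 + 14935/8242335673 = -3263097036686600/1349113745292313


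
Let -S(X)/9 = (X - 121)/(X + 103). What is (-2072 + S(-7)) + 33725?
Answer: 31665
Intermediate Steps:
S(X) = -9*(-121 + X)/(103 + X) (S(X) = -9*(X - 121)/(X + 103) = -9*(-121 + X)/(103 + X))
(-2072 + S(-7)) + 33725 = (-2072 + 9*(121 - 1*(-7))/(103 - 7)) + 33725 = (-2072 + 9*(121 + 7)/96) + 33725 = (-2072 + 9*(1/96)*128) + 33725 = (-2072 + 12) + 33725 = -2060 + 33725 = 31665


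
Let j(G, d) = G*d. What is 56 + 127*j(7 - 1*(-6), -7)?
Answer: -11501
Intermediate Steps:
56 + 127*j(7 - 1*(-6), -7) = 56 + 127*((7 - 1*(-6))*(-7)) = 56 + 127*((7 + 6)*(-7)) = 56 + 127*(13*(-7)) = 56 + 127*(-91) = 56 - 11557 = -11501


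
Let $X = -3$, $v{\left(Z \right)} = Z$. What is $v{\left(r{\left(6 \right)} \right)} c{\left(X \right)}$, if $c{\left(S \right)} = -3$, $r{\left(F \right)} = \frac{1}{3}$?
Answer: $-1$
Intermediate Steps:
$r{\left(F \right)} = \frac{1}{3}$
$v{\left(r{\left(6 \right)} \right)} c{\left(X \right)} = \frac{1}{3} \left(-3\right) = -1$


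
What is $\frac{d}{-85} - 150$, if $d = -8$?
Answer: $- \frac{12742}{85} \approx -149.91$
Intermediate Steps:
$\frac{d}{-85} - 150 = \frac{1}{-85} \left(-8\right) - 150 = \left(- \frac{1}{85}\right) \left(-8\right) - 150 = \frac{8}{85} - 150 = - \frac{12742}{85}$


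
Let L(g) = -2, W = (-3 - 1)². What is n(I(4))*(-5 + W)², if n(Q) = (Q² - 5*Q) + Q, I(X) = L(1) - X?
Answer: 7260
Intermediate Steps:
W = 16 (W = (-4)² = 16)
I(X) = -2 - X
n(Q) = Q² - 4*Q
n(I(4))*(-5 + W)² = ((-2 - 1*4)*(-4 + (-2 - 1*4)))*(-5 + 16)² = ((-2 - 4)*(-4 + (-2 - 4)))*11² = -6*(-4 - 6)*121 = -6*(-10)*121 = 60*121 = 7260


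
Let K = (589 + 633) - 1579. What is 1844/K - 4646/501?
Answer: -860822/59619 ≈ -14.439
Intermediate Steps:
K = -357 (K = 1222 - 1579 = -357)
1844/K - 4646/501 = 1844/(-357) - 4646/501 = 1844*(-1/357) - 4646*1/501 = -1844/357 - 4646/501 = -860822/59619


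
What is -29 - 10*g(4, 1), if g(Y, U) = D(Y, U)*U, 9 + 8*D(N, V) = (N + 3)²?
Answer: -79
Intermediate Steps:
D(N, V) = -9/8 + (3 + N)²/8 (D(N, V) = -9/8 + (N + 3)²/8 = -9/8 + (3 + N)²/8)
g(Y, U) = U*Y*(6 + Y)/8 (g(Y, U) = (Y*(6 + Y)/8)*U = U*Y*(6 + Y)/8)
-29 - 10*g(4, 1) = -29 - 5*4*(6 + 4)/4 = -29 - 5*4*10/4 = -29 - 10*5 = -29 - 50 = -79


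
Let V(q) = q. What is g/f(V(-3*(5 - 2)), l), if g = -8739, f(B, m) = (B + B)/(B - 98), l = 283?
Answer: -103897/2 ≈ -51949.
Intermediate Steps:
f(B, m) = 2*B/(-98 + B) (f(B, m) = (2*B)/(-98 + B) = 2*B/(-98 + B))
g/f(V(-3*(5 - 2)), l) = -8739*(-(-98 - 3*(5 - 2))/(6*(5 - 2))) = -8739/(2*(-3*3)/(-98 - 3*3)) = -8739/(2*(-9)/(-98 - 9)) = -8739/(2*(-9)/(-107)) = -8739/(2*(-9)*(-1/107)) = -8739/18/107 = -8739*107/18 = -103897/2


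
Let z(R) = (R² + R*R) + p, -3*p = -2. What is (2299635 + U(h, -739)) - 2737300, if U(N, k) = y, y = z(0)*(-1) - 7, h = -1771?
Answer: -1313018/3 ≈ -4.3767e+5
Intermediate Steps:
p = ⅔ (p = -⅓*(-2) = ⅔ ≈ 0.66667)
z(R) = ⅔ + 2*R² (z(R) = (R² + R*R) + ⅔ = (R² + R²) + ⅔ = 2*R² + ⅔ = ⅔ + 2*R²)
y = -23/3 (y = (⅔ + 2*0²)*(-1) - 7 = (⅔ + 2*0)*(-1) - 7 = (⅔ + 0)*(-1) - 7 = (⅔)*(-1) - 7 = -⅔ - 7 = -23/3 ≈ -7.6667)
U(N, k) = -23/3
(2299635 + U(h, -739)) - 2737300 = (2299635 - 23/3) - 2737300 = 6898882/3 - 2737300 = -1313018/3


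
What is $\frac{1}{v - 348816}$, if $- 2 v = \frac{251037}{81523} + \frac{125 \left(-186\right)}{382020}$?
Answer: $- \frac{2076227764}{724224597252257} \approx -2.8668 \cdot 10^{-6}$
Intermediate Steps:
$v = - \frac{3133524833}{2076227764}$ ($v = - \frac{\frac{251037}{81523} + \frac{125 \left(-186\right)}{382020}}{2} = - \frac{251037 \cdot \frac{1}{81523} - \frac{775}{12734}}{2} = - \frac{\frac{251037}{81523} - \frac{775}{12734}}{2} = \left(- \frac{1}{2}\right) \frac{3133524833}{1038113882} = - \frac{3133524833}{2076227764} \approx -1.5092$)
$\frac{1}{v - 348816} = \frac{1}{- \frac{3133524833}{2076227764} - 348816} = \frac{1}{- \frac{724224597252257}{2076227764}} = - \frac{2076227764}{724224597252257}$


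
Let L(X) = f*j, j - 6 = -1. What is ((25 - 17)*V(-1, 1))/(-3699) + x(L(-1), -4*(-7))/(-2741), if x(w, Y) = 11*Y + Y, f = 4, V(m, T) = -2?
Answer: -1199008/10138959 ≈ -0.11826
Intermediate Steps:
j = 5 (j = 6 - 1 = 5)
L(X) = 20 (L(X) = 4*5 = 20)
x(w, Y) = 12*Y
((25 - 17)*V(-1, 1))/(-3699) + x(L(-1), -4*(-7))/(-2741) = ((25 - 17)*(-2))/(-3699) + (12*(-4*(-7)))/(-2741) = (8*(-2))*(-1/3699) + (12*28)*(-1/2741) = -16*(-1/3699) + 336*(-1/2741) = 16/3699 - 336/2741 = -1199008/10138959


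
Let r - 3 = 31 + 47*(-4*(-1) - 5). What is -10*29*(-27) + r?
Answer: 7817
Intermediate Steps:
r = -13 (r = 3 + (31 + 47*(-4*(-1) - 5)) = 3 + (31 + 47*(4 - 5)) = 3 + (31 + 47*(-1)) = 3 + (31 - 47) = 3 - 16 = -13)
-10*29*(-27) + r = -10*29*(-27) - 13 = -290*(-27) - 13 = 7830 - 13 = 7817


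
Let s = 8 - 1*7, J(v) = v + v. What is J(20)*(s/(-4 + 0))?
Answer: -10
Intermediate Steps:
J(v) = 2*v
s = 1 (s = 8 - 7 = 1)
J(20)*(s/(-4 + 0)) = (2*20)*(1/(-4 + 0)) = 40*(1/(-4)) = 40*(1*(-1/4)) = 40*(-1/4) = -10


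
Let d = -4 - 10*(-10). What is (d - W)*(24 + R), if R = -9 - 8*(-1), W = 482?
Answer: -8878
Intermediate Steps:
R = -1 (R = -9 + 8 = -1)
d = 96 (d = -4 + 100 = 96)
(d - W)*(24 + R) = (96 - 1*482)*(24 - 1) = (96 - 482)*23 = -386*23 = -8878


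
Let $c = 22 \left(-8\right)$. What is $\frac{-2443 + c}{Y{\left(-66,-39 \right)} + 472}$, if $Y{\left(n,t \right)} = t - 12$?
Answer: $- \frac{2619}{421} \approx -6.2209$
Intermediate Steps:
$Y{\left(n,t \right)} = -12 + t$ ($Y{\left(n,t \right)} = t - 12 = -12 + t$)
$c = -176$
$\frac{-2443 + c}{Y{\left(-66,-39 \right)} + 472} = \frac{-2443 - 176}{\left(-12 - 39\right) + 472} = - \frac{2619}{-51 + 472} = - \frac{2619}{421}$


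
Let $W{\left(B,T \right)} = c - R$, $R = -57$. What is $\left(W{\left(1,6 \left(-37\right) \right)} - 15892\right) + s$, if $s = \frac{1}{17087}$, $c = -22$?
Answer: $- \frac{270948558}{17087} \approx -15857.0$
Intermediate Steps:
$W{\left(B,T \right)} = 35$ ($W{\left(B,T \right)} = -22 - -57 = -22 + 57 = 35$)
$s = \frac{1}{17087} \approx 5.8524 \cdot 10^{-5}$
$\left(W{\left(1,6 \left(-37\right) \right)} - 15892\right) + s = \left(35 - 15892\right) + \frac{1}{17087} = -15857 + \frac{1}{17087} = - \frac{270948558}{17087}$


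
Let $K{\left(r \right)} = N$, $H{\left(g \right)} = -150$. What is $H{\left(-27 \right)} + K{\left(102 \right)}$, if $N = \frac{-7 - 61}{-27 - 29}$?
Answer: $- \frac{2083}{14} \approx -148.79$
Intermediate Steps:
$N = \frac{17}{14}$ ($N = - \frac{68}{-56} = \left(-68\right) \left(- \frac{1}{56}\right) = \frac{17}{14} \approx 1.2143$)
$K{\left(r \right)} = \frac{17}{14}$
$H{\left(-27 \right)} + K{\left(102 \right)} = -150 + \frac{17}{14} = - \frac{2083}{14}$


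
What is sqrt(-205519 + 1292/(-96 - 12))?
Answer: 2*I*sqrt(4162002)/9 ≈ 453.36*I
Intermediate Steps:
sqrt(-205519 + 1292/(-96 - 12)) = sqrt(-205519 + 1292/(-108)) = sqrt(-205519 + 1292*(-1/108)) = sqrt(-205519 - 323/27) = sqrt(-5549336/27) = 2*I*sqrt(4162002)/9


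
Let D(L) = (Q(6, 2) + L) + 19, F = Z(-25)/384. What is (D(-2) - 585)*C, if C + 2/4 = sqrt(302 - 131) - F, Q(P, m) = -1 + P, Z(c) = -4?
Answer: 26461/96 - 1689*sqrt(19) ≈ -7086.5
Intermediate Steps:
F = -1/96 (F = -4/384 = -4*1/384 = -1/96 ≈ -0.010417)
C = -47/96 + 3*sqrt(19) (C = -1/2 + (sqrt(302 - 131) - 1*(-1/96)) = -1/2 + (sqrt(171) + 1/96) = -1/2 + (3*sqrt(19) + 1/96) = -1/2 + (1/96 + 3*sqrt(19)) = -47/96 + 3*sqrt(19) ≈ 12.587)
D(L) = 24 + L (D(L) = ((-1 + 6) + L) + 19 = (5 + L) + 19 = 24 + L)
(D(-2) - 585)*C = ((24 - 2) - 585)*(-47/96 + 3*sqrt(19)) = (22 - 585)*(-47/96 + 3*sqrt(19)) = -563*(-47/96 + 3*sqrt(19)) = 26461/96 - 1689*sqrt(19)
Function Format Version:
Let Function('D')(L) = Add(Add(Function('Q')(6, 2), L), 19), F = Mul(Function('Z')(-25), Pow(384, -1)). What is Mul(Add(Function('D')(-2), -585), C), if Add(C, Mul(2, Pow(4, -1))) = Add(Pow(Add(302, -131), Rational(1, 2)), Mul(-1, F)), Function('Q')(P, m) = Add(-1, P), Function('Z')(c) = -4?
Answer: Add(Rational(26461, 96), Mul(-1689, Pow(19, Rational(1, 2)))) ≈ -7086.5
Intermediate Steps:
F = Rational(-1, 96) (F = Mul(-4, Pow(384, -1)) = Mul(-4, Rational(1, 384)) = Rational(-1, 96) ≈ -0.010417)
C = Add(Rational(-47, 96), Mul(3, Pow(19, Rational(1, 2)))) (C = Add(Rational(-1, 2), Add(Pow(Add(302, -131), Rational(1, 2)), Mul(-1, Rational(-1, 96)))) = Add(Rational(-1, 2), Add(Pow(171, Rational(1, 2)), Rational(1, 96))) = Add(Rational(-1, 2), Add(Mul(3, Pow(19, Rational(1, 2))), Rational(1, 96))) = Add(Rational(-1, 2), Add(Rational(1, 96), Mul(3, Pow(19, Rational(1, 2))))) = Add(Rational(-47, 96), Mul(3, Pow(19, Rational(1, 2)))) ≈ 12.587)
Function('D')(L) = Add(24, L) (Function('D')(L) = Add(Add(Add(-1, 6), L), 19) = Add(Add(5, L), 19) = Add(24, L))
Mul(Add(Function('D')(-2), -585), C) = Mul(Add(Add(24, -2), -585), Add(Rational(-47, 96), Mul(3, Pow(19, Rational(1, 2))))) = Mul(Add(22, -585), Add(Rational(-47, 96), Mul(3, Pow(19, Rational(1, 2))))) = Mul(-563, Add(Rational(-47, 96), Mul(3, Pow(19, Rational(1, 2))))) = Add(Rational(26461, 96), Mul(-1689, Pow(19, Rational(1, 2))))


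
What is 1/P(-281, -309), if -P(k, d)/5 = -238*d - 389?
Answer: -1/365765 ≈ -2.7340e-6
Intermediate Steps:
P(k, d) = 1945 + 1190*d (P(k, d) = -5*(-238*d - 389) = -5*(-389 - 238*d) = 1945 + 1190*d)
1/P(-281, -309) = 1/(1945 + 1190*(-309)) = 1/(1945 - 367710) = 1/(-365765) = -1/365765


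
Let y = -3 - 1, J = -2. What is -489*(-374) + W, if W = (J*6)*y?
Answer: 182934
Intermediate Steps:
y = -4
W = 48 (W = -2*6*(-4) = -12*(-4) = 48)
-489*(-374) + W = -489*(-374) + 48 = 182886 + 48 = 182934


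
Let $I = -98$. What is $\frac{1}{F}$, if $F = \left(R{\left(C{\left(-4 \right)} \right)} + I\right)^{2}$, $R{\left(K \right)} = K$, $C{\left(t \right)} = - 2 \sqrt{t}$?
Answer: $\frac{2397}{23136100} - \frac{49 i}{5784025} \approx 0.0001036 - 8.4716 \cdot 10^{-6} i$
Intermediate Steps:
$F = \left(-98 - 4 i\right)^{2}$ ($F = \left(- 2 \sqrt{-4} - 98\right)^{2} = \left(- 2 \cdot 2 i - 98\right)^{2} = \left(- 4 i - 98\right)^{2} = \left(-98 - 4 i\right)^{2} \approx 9588.0 + 784.0 i$)
$\frac{1}{F} = \frac{1}{9588 + 784 i} = \frac{9588 - 784 i}{92544400}$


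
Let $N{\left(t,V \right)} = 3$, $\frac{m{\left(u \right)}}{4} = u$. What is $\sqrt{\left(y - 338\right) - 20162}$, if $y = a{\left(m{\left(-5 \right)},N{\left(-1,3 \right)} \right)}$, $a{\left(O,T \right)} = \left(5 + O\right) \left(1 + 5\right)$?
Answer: $i \sqrt{20590} \approx 143.49 i$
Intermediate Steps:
$m{\left(u \right)} = 4 u$
$a{\left(O,T \right)} = 30 + 6 O$ ($a{\left(O,T \right)} = \left(5 + O\right) 6 = 30 + 6 O$)
$y = -90$ ($y = 30 + 6 \cdot 4 \left(-5\right) = 30 + 6 \left(-20\right) = 30 - 120 = -90$)
$\sqrt{\left(y - 338\right) - 20162} = \sqrt{\left(-90 - 338\right) - 20162} = \sqrt{-428 - 20162} = \sqrt{-20590} = i \sqrt{20590}$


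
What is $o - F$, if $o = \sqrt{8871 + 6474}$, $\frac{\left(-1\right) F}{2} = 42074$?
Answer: $84148 + 3 \sqrt{1705} \approx 84272.0$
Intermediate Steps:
$F = -84148$ ($F = \left(-2\right) 42074 = -84148$)
$o = 3 \sqrt{1705}$ ($o = \sqrt{15345} = 3 \sqrt{1705} \approx 123.88$)
$o - F = 3 \sqrt{1705} - -84148 = 3 \sqrt{1705} + 84148 = 84148 + 3 \sqrt{1705}$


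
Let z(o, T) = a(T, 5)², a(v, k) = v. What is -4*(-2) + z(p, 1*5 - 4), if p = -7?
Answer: 9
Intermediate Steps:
z(o, T) = T²
-4*(-2) + z(p, 1*5 - 4) = -4*(-2) + (1*5 - 4)² = 8 + (5 - 4)² = 8 + 1² = 8 + 1 = 9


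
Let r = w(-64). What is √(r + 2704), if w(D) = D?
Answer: 4*√165 ≈ 51.381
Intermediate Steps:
r = -64
√(r + 2704) = √(-64 + 2704) = √2640 = 4*√165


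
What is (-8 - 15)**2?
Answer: 529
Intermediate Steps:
(-8 - 15)**2 = (-23)**2 = 529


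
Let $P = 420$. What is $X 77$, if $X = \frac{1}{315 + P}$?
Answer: $\frac{11}{105} \approx 0.10476$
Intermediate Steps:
$X = \frac{1}{735}$ ($X = \frac{1}{315 + 420} = \frac{1}{735} \approx 0.0013605$)
$X 77 = \frac{1}{735} \cdot 77 = \frac{11}{105}$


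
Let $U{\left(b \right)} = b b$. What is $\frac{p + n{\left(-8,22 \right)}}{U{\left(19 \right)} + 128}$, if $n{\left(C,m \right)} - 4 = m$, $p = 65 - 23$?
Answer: $\frac{68}{489} \approx 0.13906$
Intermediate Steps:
$p = 42$ ($p = 65 - 23 = 42$)
$n{\left(C,m \right)} = 4 + m$
$U{\left(b \right)} = b^{2}$
$\frac{p + n{\left(-8,22 \right)}}{U{\left(19 \right)} + 128} = \frac{42 + \left(4 + 22\right)}{19^{2} + 128} = \frac{42 + 26}{361 + 128} = \frac{1}{489} \cdot 68 = \frac{68}{489}$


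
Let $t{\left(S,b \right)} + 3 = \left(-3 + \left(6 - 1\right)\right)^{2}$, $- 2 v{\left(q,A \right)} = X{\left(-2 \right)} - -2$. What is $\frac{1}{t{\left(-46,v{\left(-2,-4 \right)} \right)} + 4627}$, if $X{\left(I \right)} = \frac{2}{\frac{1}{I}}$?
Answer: $\frac{1}{4628} \approx 0.00021608$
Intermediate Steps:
$X{\left(I \right)} = 2 I$
$v{\left(q,A \right)} = 1$ ($v{\left(q,A \right)} = - \frac{2 \left(-2\right) - -2}{2} = - \frac{-4 + 2}{2} = \left(- \frac{1}{2}\right) \left(-2\right) = 1$)
$t{\left(S,b \right)} = 1$ ($t{\left(S,b \right)} = -3 + \left(-3 + \left(6 - 1\right)\right)^{2} = -3 + \left(-3 + 5\right)^{2} = -3 + 2^{2} = -3 + 4 = 1$)
$\frac{1}{t{\left(-46,v{\left(-2,-4 \right)} \right)} + 4627} = \frac{1}{1 + 4627} = \frac{1}{4628}$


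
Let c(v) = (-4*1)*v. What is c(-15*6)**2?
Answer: 129600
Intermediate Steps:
c(v) = -4*v
c(-15*6)**2 = (-(-60)*6)**2 = (-4*(-90))**2 = 360**2 = 129600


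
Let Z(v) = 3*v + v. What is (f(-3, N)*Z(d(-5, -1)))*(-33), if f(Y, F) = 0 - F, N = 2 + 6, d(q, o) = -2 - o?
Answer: -1056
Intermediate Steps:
Z(v) = 4*v
N = 8
f(Y, F) = -F
(f(-3, N)*Z(d(-5, -1)))*(-33) = ((-1*8)*(4*(-2 - 1*(-1))))*(-33) = -32*(-2 + 1)*(-33) = -32*(-1)*(-33) = -8*(-4)*(-33) = 32*(-33) = -1056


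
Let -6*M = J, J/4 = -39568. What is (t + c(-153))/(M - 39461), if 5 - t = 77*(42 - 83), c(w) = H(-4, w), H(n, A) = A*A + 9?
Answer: -79740/39247 ≈ -2.0317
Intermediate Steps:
J = -158272 (J = 4*(-39568) = -158272)
H(n, A) = 9 + A**2 (H(n, A) = A**2 + 9 = 9 + A**2)
M = 79136/3 (M = -1/6*(-158272) = 79136/3 ≈ 26379.)
c(w) = 9 + w**2
t = 3162 (t = 5 - 77*(42 - 83) = 5 - 77*(-41) = 5 - 1*(-3157) = 5 + 3157 = 3162)
(t + c(-153))/(M - 39461) = (3162 + (9 + (-153)**2))/(79136/3 - 39461) = (3162 + (9 + 23409))/(-39247/3) = (3162 + 23418)*(-3/39247) = 26580*(-3/39247) = -79740/39247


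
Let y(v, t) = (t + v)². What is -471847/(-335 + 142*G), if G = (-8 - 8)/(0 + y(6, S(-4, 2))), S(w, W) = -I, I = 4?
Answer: 471847/903 ≈ 522.53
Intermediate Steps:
S(w, W) = -4 (S(w, W) = -1*4 = -4)
G = -4 (G = (-8 - 8)/(0 + (-4 + 6)²) = -16/(0 + 2²) = -16/(0 + 4) = -16/4 = (¼)*(-16) = -4)
-471847/(-335 + 142*G) = -471847/(-335 + 142*(-4)) = -471847/(-335 - 568) = -471847/(-903) = -471847*(-1/903) = 471847/903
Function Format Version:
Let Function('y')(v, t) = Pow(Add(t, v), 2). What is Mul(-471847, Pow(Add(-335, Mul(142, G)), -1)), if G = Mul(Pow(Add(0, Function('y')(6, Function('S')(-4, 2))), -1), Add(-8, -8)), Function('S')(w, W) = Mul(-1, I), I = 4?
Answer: Rational(471847, 903) ≈ 522.53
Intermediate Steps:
Function('S')(w, W) = -4 (Function('S')(w, W) = Mul(-1, 4) = -4)
G = -4 (G = Mul(Pow(Add(0, Pow(Add(-4, 6), 2)), -1), Add(-8, -8)) = Mul(Pow(Add(0, Pow(2, 2)), -1), -16) = Mul(Pow(Add(0, 4), -1), -16) = Mul(Pow(4, -1), -16) = Mul(Rational(1, 4), -16) = -4)
Mul(-471847, Pow(Add(-335, Mul(142, G)), -1)) = Mul(-471847, Pow(Add(-335, Mul(142, -4)), -1)) = Mul(-471847, Pow(Add(-335, -568), -1)) = Mul(-471847, Pow(-903, -1)) = Mul(-471847, Rational(-1, 903)) = Rational(471847, 903)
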